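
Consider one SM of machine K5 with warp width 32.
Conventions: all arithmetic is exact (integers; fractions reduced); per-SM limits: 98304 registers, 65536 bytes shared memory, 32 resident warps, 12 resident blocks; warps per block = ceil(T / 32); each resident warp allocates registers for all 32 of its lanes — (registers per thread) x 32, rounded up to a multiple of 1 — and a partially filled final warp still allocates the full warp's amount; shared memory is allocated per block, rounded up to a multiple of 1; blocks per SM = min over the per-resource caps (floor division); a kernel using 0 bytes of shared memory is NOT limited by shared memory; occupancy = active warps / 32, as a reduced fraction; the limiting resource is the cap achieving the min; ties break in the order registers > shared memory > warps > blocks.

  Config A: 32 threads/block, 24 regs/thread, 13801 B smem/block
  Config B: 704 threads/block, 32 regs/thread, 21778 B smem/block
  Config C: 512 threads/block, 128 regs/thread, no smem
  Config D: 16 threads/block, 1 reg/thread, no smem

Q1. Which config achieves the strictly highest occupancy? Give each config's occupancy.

occupancies: A 1/8, B 11/16, C 1/2, D 3/8

Answer: B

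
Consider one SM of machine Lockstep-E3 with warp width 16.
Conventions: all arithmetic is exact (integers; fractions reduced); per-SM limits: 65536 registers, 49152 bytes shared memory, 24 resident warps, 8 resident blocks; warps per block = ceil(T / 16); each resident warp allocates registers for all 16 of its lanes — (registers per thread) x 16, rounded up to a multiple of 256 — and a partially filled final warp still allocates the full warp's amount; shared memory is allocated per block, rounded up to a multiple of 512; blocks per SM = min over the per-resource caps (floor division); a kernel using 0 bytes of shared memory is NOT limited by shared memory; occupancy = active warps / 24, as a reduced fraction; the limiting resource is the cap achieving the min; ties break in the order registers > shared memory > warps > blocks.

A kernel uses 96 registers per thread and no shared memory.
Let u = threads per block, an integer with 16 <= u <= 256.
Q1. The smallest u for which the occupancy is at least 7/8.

Answer: u = 33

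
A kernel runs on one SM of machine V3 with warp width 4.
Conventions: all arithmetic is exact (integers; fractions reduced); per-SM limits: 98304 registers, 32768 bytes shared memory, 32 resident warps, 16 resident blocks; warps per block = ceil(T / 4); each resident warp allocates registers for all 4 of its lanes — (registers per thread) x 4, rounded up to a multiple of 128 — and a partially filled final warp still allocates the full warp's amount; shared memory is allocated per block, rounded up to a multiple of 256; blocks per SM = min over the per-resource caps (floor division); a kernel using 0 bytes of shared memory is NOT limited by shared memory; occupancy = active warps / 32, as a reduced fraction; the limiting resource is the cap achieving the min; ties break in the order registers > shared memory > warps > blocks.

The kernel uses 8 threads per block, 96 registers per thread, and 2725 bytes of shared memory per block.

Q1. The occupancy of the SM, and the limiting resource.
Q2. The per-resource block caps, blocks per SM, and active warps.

Answer: occupancy 11/16, limited by shared memory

registers: 128 blocks
shared memory: 11 blocks
warps: 16 blocks
blocks: 16 blocks

Answer: 11 blocks, 22 active warps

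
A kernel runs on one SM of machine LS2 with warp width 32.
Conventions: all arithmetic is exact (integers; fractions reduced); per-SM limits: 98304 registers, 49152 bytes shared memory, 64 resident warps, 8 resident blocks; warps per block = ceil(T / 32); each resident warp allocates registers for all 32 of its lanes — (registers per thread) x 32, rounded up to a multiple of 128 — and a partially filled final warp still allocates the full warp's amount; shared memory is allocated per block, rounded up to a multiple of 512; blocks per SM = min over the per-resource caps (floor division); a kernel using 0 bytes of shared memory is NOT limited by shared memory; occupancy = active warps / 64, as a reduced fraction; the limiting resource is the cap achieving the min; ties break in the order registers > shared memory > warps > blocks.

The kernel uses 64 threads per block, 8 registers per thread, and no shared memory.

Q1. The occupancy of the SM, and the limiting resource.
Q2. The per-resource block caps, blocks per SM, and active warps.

Answer: occupancy 1/4, limited by blocks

registers: 192 blocks
shared memory: no limit (kernel uses none)
warps: 32 blocks
blocks: 8 blocks

Answer: 8 blocks, 16 active warps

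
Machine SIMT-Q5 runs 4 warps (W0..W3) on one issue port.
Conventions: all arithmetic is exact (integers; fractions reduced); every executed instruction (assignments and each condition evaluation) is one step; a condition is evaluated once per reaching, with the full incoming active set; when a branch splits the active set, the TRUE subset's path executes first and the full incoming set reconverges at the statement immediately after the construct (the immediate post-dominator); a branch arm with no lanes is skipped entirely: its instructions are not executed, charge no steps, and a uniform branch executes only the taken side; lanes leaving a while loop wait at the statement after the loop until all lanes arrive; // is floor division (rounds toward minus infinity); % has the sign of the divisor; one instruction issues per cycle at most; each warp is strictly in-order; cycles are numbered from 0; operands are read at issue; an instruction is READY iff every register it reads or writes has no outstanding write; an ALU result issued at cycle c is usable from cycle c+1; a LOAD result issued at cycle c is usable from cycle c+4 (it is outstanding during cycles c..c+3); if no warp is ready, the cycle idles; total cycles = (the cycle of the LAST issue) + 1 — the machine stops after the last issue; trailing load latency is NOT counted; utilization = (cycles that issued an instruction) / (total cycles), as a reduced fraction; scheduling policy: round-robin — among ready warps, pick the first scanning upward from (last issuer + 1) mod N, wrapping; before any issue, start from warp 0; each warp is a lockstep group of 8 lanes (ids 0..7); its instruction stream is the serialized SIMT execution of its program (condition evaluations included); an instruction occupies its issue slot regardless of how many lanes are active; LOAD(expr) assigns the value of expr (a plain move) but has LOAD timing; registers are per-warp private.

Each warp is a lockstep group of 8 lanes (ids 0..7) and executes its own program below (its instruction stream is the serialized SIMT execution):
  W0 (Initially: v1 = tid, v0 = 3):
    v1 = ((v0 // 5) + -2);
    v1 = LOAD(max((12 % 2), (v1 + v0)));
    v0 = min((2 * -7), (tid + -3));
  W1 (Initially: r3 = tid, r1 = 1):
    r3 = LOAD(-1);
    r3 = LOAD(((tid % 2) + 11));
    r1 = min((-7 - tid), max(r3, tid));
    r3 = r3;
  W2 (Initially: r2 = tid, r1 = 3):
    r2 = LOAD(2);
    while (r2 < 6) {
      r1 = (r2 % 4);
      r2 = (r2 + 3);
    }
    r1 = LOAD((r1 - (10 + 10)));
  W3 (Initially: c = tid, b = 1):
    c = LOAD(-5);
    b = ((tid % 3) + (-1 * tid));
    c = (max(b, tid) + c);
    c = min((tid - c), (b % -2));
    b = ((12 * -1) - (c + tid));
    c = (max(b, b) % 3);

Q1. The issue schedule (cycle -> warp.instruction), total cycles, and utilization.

cycle 0: W0.I0
cycle 1: W1.I0
cycle 2: W2.I0
cycle 3: W3.I0
cycle 4: W0.I1
cycle 5: W1.I1
cycle 6: W2.I1
cycle 7: W3.I1
cycle 8: W0.I2
cycle 9: W1.I2
cycle 10: W2.I2
cycle 11: W3.I2
cycle 12: W1.I3
cycle 13: W2.I3
cycle 14: W3.I3
cycle 15: W2.I4
cycle 16: W3.I4
cycle 17: W2.I5
cycle 18: W3.I5
cycle 19: W2.I6
cycle 20: W2.I7
cycle 21: W2.I8

Answer: 22 cycles, utilization 1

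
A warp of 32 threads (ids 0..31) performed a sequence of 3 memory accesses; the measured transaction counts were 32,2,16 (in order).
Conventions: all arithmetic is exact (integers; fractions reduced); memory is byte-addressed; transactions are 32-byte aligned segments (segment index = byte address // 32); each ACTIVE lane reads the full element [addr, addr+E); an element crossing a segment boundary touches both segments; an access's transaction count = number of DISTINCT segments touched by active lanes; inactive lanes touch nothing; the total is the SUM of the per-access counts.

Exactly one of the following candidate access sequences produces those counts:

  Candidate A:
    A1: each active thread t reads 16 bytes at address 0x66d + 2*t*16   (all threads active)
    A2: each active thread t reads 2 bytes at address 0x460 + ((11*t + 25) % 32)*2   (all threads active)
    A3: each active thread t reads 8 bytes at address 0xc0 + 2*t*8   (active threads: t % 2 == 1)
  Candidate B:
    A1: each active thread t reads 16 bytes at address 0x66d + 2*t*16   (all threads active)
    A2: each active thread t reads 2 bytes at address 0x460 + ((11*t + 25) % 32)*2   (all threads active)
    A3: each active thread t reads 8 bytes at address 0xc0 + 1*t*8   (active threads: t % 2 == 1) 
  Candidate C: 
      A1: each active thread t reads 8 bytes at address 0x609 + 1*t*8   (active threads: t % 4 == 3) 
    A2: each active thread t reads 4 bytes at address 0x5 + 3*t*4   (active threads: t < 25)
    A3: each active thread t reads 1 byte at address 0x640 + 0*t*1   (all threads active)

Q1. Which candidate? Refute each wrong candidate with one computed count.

B: A3 gives 8 transactions, not 16
C: A1 gives 8 transactions, not 32
A: all counts match (32,2,16)

Answer: A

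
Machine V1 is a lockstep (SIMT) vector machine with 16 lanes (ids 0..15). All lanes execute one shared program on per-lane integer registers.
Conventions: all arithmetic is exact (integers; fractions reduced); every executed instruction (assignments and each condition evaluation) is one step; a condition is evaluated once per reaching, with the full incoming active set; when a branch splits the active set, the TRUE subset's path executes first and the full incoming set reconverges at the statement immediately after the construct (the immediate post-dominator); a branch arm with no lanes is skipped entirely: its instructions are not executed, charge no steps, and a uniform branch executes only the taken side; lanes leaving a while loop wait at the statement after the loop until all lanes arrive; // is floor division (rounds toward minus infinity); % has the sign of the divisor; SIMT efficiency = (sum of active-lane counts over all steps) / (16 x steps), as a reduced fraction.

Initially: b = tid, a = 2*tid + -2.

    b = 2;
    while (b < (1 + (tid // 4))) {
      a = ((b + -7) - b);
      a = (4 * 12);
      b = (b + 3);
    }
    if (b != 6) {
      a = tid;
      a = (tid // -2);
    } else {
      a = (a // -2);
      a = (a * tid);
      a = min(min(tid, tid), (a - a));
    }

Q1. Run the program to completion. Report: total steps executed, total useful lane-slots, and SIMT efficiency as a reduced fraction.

Answer: 9 steps, 112 useful, 7/9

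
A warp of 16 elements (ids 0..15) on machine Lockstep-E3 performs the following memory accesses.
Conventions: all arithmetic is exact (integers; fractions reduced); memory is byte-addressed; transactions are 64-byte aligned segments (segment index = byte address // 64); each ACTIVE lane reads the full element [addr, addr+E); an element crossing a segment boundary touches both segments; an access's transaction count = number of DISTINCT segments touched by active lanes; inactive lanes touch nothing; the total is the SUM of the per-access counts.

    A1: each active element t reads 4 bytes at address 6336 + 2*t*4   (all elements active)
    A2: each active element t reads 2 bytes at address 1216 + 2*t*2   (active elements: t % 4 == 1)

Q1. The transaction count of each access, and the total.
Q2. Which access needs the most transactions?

A1: 2 transactions
A2: 1 transaction

Answer: 2,1; total 3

Answer: A1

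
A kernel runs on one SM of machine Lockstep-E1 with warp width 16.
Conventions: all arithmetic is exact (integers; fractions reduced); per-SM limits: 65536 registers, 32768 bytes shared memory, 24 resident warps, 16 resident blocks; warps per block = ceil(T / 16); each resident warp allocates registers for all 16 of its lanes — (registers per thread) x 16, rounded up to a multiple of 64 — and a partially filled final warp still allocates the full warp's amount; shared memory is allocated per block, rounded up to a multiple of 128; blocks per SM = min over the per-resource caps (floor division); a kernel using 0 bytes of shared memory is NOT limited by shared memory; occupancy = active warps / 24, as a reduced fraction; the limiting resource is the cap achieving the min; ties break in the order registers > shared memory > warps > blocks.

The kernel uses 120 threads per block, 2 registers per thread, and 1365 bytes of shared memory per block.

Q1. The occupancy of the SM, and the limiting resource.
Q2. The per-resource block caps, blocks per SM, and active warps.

Answer: occupancy 1, limited by warps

registers: 128 blocks
shared memory: 23 blocks
warps: 3 blocks
blocks: 16 blocks

Answer: 3 blocks, 24 active warps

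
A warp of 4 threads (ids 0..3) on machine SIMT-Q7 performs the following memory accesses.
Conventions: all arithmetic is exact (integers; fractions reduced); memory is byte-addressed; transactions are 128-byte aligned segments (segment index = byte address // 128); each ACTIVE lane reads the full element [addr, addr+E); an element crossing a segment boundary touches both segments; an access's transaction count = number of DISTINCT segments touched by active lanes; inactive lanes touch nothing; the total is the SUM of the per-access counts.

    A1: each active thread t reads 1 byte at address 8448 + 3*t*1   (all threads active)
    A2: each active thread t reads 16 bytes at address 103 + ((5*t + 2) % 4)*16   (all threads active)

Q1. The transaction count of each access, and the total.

A1: 1 transaction
A2: 2 transactions

Answer: 1,2; total 3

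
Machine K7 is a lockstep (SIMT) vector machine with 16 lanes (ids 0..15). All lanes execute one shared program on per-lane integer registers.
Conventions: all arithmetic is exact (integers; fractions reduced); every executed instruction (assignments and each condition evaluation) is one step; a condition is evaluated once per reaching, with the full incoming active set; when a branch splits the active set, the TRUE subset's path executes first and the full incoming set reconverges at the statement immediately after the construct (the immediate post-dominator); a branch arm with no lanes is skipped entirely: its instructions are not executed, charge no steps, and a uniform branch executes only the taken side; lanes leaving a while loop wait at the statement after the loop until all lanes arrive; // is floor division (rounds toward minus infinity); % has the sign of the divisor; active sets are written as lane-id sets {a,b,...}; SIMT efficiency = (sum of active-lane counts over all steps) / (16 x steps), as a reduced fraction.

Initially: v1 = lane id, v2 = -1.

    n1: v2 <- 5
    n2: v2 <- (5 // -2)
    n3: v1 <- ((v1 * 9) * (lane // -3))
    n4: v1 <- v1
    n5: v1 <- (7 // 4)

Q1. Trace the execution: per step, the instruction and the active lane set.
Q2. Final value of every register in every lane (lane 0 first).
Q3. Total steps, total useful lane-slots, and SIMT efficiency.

step 0: v2 <- 5                      {0,1,2,3,4,5,6,7,8,9,10,11,12,13,14,15}
step 1: v2 <- (5 // -2)              {0,1,2,3,4,5,6,7,8,9,10,11,12,13,14,15}
step 2: v1 <- ((v1 * 9) * (lane // -3)) {0,1,2,3,4,5,6,7,8,9,10,11,12,13,14,15}
step 3: v1 <- v1                     {0,1,2,3,4,5,6,7,8,9,10,11,12,13,14,15}
step 4: v1 <- (7 // 4)               {0,1,2,3,4,5,6,7,8,9,10,11,12,13,14,15}

Answer: 5 steps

v1: 1,1,1,1,1,1,1,1,1,1,1,1,1,1,1,1
v2: -3,-3,-3,-3,-3,-3,-3,-3,-3,-3,-3,-3,-3,-3,-3,-3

steps = 5; useful = 80; efficiency = 80/80 = 1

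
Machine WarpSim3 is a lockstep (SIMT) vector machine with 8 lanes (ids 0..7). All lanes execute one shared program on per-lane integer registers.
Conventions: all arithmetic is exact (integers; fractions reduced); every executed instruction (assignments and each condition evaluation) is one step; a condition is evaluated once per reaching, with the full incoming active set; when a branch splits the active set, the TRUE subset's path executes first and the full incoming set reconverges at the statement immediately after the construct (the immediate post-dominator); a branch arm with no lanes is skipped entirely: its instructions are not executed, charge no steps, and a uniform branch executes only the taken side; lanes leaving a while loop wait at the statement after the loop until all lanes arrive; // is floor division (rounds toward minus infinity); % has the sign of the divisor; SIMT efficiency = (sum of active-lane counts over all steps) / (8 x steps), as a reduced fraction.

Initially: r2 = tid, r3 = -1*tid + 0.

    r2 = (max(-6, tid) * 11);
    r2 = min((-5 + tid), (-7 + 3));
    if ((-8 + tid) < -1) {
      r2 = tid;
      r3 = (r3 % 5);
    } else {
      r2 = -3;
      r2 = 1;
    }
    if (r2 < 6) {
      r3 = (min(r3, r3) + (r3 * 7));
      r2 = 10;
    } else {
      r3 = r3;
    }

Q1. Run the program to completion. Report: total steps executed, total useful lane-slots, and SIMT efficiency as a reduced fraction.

Answer: 11 steps, 63 useful, 63/88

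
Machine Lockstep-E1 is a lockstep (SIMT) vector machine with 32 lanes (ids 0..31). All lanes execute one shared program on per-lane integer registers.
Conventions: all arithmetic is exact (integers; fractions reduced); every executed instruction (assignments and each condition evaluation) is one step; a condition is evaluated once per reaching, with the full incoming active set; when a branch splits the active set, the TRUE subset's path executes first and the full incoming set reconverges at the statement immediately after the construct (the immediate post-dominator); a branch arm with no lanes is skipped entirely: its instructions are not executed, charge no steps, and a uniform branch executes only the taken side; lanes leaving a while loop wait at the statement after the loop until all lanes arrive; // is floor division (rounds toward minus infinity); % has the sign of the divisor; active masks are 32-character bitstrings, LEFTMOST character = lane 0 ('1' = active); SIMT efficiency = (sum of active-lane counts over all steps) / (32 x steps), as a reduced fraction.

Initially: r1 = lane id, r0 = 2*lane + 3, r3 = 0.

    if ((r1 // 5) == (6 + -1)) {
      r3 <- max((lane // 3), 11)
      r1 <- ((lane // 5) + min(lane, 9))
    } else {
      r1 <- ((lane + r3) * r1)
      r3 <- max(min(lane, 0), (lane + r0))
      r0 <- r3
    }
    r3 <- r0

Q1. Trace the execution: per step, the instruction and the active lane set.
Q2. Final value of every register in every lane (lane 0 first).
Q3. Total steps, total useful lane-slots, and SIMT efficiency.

step 0: eval ((r1 // 5) == (6 + -1)) 11111111111111111111111111111111
step 1: r3 <- max((lane // 3), 11)   00000000000000000000000001111100
step 2: r1 <- ((lane // 5) + min(lane, 9)) 00000000000000000000000001111100
step 3: r1 <- ((lane + r3) * r1)     11111111111111111111111110000011
step 4: r3 <- max(min(lane, 0), (lane + r0)) 11111111111111111111111110000011
step 5: r0 <- r3                     11111111111111111111111110000011
step 6: r3 <- r0                     11111111111111111111111111111111

Answer: 7 steps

r1: 0,1,4,9,16,25,36,49,64,81,100,121,144,169,196,225,256,289,324,361,400,441,484,529,576,14,14,14,14,14,900,961
r0: 3,6,9,12,15,18,21,24,27,30,33,36,39,42,45,48,51,54,57,60,63,66,69,72,75,53,55,57,59,61,93,96
r3: 3,6,9,12,15,18,21,24,27,30,33,36,39,42,45,48,51,54,57,60,63,66,69,72,75,53,55,57,59,61,93,96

steps = 7; useful = 155; efficiency = 155/224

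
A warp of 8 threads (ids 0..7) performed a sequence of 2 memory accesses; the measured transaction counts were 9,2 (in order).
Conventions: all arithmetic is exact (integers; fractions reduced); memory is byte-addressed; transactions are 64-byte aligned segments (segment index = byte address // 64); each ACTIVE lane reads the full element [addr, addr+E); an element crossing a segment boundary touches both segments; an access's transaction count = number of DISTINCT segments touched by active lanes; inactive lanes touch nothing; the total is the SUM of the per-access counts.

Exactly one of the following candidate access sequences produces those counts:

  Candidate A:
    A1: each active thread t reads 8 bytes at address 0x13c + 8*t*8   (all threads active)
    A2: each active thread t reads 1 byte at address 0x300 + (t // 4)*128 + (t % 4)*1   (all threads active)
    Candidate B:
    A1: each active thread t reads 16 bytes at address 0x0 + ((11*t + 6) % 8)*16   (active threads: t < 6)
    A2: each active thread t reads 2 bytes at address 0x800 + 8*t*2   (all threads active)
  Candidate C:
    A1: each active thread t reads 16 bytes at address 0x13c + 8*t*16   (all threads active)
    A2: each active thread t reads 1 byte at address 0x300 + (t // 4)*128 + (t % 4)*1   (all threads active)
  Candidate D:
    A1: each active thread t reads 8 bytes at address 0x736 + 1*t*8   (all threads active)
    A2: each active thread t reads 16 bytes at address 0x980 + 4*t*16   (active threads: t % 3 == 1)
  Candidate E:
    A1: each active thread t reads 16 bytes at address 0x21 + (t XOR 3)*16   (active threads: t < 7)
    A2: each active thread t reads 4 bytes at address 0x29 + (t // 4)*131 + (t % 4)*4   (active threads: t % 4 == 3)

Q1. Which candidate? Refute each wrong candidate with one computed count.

B: A1 gives 2 transactions, not 9
C: A1 gives 16 transactions, not 9
D: A1 gives 2 transactions, not 9
E: A1 gives 3 transactions, not 9
A: all counts match (9,2)

Answer: A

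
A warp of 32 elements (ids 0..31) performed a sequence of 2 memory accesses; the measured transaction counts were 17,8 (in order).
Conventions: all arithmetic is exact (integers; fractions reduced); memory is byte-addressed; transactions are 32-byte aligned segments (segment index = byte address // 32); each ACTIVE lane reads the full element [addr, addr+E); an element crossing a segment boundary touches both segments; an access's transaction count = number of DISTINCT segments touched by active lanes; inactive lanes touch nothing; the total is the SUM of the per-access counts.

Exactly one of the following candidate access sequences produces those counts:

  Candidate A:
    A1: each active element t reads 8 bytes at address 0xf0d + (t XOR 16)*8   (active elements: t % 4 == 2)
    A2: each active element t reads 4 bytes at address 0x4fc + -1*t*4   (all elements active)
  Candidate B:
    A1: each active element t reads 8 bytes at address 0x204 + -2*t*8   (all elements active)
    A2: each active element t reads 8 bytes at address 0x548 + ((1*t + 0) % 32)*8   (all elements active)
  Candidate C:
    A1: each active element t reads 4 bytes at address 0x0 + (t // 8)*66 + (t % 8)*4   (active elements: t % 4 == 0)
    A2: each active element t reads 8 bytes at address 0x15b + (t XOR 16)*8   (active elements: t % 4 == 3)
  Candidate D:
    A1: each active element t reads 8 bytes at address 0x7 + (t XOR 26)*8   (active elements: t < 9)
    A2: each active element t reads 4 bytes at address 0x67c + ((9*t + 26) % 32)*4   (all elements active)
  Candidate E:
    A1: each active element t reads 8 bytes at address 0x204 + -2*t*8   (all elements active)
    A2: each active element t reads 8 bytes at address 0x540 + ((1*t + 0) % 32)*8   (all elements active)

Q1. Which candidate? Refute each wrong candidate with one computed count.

A: A1 gives 9 transactions, not 17
B: A2 gives 9 transactions, not 8
C: A1 gives 4 transactions, not 17
D: A1 gives 4 transactions, not 17
E: all counts match (17,8)

Answer: E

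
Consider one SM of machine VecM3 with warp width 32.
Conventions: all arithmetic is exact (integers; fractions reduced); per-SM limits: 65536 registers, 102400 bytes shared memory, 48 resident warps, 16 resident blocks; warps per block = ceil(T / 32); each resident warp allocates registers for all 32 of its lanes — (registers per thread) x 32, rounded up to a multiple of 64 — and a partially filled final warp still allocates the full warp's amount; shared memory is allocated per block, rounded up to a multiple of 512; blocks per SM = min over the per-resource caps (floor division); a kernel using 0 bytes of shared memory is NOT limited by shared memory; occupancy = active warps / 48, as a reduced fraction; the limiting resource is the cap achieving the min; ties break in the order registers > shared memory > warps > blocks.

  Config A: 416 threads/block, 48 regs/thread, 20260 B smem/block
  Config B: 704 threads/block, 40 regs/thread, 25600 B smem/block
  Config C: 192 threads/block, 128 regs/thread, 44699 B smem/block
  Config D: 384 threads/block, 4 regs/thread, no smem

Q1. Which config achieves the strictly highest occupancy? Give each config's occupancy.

occupancies: A 13/16, B 11/12, C 1/4, D 1

Answer: D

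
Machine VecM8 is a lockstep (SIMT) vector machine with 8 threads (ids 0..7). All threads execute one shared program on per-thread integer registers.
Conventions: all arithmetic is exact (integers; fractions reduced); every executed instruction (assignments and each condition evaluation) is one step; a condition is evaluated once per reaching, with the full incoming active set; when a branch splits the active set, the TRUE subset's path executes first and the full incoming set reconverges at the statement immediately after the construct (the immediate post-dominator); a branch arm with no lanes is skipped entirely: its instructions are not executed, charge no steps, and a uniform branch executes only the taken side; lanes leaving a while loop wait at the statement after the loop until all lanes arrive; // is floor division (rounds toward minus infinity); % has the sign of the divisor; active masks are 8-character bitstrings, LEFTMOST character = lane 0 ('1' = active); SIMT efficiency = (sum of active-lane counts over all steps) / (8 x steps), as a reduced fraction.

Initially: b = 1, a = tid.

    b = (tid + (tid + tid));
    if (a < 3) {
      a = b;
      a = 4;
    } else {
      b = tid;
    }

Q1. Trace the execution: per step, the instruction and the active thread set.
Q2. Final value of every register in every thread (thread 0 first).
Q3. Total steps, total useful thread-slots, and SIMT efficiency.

step 0: b <- (tid + (tid + tid))     11111111
step 1: eval (a < 3)                 11111111
step 2: a <- b                       11100000
step 3: a <- 4                       11100000
step 4: b <- tid                     00011111

Answer: 5 steps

b: 0,3,6,3,4,5,6,7
a: 4,4,4,3,4,5,6,7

steps = 5; useful = 27; efficiency = 27/40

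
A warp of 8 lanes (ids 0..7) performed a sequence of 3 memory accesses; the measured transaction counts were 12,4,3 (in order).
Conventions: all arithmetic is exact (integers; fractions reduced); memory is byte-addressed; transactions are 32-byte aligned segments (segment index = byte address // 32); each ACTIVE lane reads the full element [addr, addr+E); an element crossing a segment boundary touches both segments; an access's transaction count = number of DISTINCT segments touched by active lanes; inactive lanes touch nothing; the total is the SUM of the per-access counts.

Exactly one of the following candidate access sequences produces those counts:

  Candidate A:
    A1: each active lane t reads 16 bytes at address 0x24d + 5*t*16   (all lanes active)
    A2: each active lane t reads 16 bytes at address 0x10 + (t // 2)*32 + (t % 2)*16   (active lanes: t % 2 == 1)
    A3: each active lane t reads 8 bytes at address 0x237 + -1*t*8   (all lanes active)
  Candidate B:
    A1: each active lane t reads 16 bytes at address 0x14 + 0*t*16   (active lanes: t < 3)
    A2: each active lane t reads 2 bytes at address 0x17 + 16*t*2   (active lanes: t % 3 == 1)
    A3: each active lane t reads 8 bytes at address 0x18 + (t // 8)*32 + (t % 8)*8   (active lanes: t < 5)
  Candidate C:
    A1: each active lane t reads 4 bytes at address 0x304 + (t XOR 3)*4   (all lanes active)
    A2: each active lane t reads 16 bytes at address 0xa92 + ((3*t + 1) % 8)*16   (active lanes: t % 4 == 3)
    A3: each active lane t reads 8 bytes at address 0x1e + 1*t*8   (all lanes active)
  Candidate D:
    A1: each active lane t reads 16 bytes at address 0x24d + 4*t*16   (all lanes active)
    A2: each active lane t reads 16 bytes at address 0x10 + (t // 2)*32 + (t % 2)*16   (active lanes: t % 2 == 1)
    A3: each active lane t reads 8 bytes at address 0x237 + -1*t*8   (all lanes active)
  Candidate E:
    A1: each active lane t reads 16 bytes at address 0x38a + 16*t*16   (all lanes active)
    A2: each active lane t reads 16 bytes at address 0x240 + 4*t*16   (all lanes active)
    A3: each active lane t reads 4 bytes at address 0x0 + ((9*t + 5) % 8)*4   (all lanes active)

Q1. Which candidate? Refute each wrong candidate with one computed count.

B: A1 gives 2 transactions, not 12
C: A1 gives 2 transactions, not 12
D: A1 gives 8 transactions, not 12
E: A1 gives 8 transactions, not 12
A: all counts match (12,4,3)

Answer: A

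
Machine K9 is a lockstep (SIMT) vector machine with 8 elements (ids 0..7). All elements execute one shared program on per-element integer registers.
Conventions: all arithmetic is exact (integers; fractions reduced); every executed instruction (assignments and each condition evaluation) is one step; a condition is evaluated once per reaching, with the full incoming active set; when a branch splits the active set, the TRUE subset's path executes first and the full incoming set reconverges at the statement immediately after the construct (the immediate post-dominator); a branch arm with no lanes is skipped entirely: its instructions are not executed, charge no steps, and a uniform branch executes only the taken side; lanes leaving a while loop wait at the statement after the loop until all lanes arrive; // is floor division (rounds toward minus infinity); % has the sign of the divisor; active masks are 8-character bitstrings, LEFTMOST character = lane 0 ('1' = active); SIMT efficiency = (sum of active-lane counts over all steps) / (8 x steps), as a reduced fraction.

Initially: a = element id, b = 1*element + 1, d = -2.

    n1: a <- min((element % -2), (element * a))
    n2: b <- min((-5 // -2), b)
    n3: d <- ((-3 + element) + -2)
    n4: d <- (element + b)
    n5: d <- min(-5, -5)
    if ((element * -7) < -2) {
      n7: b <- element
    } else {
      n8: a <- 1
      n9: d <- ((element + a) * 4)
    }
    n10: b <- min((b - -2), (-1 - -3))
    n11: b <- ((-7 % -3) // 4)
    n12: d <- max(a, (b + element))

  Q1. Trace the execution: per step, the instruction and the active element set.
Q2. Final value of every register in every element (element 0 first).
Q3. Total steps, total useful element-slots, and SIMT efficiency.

step 0: a <- min((element % -2), (element * a)) 11111111
step 1: b <- min((-5 // -2), b)      11111111
step 2: d <- ((-3 + element) + -2)   11111111
step 3: d <- (element + b)           11111111
step 4: d <- min(-5, -5)             11111111
step 5: eval ((element * -7) < -2)   11111111
step 6: b <- element                 01111111
step 7: a <- 1                       10000000
step 8: d <- ((element + a) * 4)     10000000
step 9: b <- min((b - -2), (-1 - -3)) 11111111
step 10: b <- ((-7 % -3) // 4)        11111111
step 11: d <- max(a, (b + element))   11111111

Answer: 12 steps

a: 1,-1,0,-1,0,-1,0,-1
b: -1,-1,-1,-1,-1,-1,-1,-1
d: 1,0,1,2,3,4,5,6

steps = 12; useful = 81; efficiency = 81/96 = 27/32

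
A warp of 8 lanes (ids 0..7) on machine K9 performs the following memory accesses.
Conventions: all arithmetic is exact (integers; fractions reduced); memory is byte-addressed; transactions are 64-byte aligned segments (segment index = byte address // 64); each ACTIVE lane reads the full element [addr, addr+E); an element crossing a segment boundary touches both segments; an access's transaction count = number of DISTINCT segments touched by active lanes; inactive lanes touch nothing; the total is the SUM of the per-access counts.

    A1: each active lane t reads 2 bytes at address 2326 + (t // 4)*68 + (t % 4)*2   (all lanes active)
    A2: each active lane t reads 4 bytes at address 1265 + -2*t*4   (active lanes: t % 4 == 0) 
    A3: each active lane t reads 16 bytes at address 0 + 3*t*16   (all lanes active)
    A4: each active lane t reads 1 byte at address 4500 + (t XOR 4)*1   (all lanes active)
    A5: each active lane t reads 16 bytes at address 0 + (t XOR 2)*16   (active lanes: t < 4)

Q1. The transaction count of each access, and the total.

A1: 2 transactions
A2: 1 transaction
A3: 6 transactions
A4: 1 transaction
A5: 1 transaction

Answer: 2,1,6,1,1; total 11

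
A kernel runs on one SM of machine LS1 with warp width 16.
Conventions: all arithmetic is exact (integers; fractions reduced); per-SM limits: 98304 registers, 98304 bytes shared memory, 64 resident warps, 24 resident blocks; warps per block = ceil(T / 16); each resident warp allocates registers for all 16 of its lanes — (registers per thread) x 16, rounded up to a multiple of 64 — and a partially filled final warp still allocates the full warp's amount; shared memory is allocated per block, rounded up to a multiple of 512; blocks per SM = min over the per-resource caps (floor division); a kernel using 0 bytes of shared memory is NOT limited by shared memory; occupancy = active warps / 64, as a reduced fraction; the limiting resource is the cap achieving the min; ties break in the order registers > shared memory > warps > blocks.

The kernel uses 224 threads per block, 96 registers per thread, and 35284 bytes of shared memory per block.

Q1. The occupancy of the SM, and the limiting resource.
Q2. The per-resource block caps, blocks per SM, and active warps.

Answer: occupancy 7/16, limited by shared memory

registers: 4 blocks
shared memory: 2 blocks
warps: 4 blocks
blocks: 24 blocks

Answer: 2 blocks, 28 active warps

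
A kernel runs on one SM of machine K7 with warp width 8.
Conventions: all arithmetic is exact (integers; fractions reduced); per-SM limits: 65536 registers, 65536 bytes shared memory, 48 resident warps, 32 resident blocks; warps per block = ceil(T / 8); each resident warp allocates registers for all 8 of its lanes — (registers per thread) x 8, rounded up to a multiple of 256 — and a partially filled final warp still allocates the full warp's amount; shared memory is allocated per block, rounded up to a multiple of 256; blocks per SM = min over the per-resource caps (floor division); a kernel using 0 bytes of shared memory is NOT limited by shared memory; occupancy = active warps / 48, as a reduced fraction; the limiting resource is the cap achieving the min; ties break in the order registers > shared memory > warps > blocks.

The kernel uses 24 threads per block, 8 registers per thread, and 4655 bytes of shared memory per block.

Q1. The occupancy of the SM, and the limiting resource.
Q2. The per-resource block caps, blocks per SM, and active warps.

Answer: occupancy 13/16, limited by shared memory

registers: 85 blocks
shared memory: 13 blocks
warps: 16 blocks
blocks: 32 blocks

Answer: 13 blocks, 39 active warps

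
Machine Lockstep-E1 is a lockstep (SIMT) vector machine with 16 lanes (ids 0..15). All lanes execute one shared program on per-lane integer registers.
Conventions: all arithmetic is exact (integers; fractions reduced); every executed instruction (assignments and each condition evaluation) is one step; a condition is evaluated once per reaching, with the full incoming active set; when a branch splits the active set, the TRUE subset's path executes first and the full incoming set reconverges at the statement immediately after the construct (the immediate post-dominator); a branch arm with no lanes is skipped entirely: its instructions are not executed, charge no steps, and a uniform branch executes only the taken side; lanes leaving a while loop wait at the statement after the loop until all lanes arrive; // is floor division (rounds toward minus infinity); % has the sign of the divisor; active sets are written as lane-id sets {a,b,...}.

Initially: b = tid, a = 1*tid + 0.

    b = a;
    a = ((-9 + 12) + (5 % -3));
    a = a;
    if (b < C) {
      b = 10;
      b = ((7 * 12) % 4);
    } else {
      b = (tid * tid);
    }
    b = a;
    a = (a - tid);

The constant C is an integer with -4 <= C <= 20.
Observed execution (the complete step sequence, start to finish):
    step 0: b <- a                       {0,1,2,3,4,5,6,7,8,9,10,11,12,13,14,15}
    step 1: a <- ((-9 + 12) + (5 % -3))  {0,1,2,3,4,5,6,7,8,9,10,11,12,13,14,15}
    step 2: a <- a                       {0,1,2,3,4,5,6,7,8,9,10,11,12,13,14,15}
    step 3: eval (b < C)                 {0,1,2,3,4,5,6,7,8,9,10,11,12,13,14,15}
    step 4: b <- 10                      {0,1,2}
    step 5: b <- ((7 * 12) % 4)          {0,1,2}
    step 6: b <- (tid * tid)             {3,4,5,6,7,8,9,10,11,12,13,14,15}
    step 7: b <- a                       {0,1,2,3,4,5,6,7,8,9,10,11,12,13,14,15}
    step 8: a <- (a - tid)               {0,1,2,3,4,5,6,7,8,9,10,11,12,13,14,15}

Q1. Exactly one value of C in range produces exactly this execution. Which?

Answer: C = 3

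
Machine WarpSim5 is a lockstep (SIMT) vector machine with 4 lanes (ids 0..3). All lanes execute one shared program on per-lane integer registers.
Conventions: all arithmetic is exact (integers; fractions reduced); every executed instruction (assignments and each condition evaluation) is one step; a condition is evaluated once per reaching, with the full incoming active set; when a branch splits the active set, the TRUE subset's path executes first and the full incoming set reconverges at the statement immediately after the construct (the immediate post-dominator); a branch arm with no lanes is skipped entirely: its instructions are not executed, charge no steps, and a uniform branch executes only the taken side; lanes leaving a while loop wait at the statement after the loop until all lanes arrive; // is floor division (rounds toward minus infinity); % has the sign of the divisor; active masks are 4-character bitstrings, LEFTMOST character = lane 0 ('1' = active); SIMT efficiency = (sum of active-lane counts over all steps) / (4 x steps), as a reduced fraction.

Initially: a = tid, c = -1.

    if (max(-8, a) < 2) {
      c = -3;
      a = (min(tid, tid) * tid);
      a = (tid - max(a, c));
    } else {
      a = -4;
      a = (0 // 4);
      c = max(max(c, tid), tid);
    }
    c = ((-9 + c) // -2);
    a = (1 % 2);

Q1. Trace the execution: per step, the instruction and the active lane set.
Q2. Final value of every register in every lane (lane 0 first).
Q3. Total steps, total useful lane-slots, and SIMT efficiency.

step 0: eval (max(-8, a) < 2)        1111
step 1: c <- -3                      1100
step 2: a <- (min(tid, tid) * tid)   1100
step 3: a <- (tid - max(a, c))       1100
step 4: a <- -4                      0011
step 5: a <- (0 // 4)                0011
step 6: c <- max(max(c, tid), tid)   0011
step 7: c <- ((-9 + c) // -2)        1111
step 8: a <- (1 % 2)                 1111

Answer: 9 steps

a: 1,1,1,1
c: 6,6,3,3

steps = 9; useful = 24; efficiency = 24/36 = 2/3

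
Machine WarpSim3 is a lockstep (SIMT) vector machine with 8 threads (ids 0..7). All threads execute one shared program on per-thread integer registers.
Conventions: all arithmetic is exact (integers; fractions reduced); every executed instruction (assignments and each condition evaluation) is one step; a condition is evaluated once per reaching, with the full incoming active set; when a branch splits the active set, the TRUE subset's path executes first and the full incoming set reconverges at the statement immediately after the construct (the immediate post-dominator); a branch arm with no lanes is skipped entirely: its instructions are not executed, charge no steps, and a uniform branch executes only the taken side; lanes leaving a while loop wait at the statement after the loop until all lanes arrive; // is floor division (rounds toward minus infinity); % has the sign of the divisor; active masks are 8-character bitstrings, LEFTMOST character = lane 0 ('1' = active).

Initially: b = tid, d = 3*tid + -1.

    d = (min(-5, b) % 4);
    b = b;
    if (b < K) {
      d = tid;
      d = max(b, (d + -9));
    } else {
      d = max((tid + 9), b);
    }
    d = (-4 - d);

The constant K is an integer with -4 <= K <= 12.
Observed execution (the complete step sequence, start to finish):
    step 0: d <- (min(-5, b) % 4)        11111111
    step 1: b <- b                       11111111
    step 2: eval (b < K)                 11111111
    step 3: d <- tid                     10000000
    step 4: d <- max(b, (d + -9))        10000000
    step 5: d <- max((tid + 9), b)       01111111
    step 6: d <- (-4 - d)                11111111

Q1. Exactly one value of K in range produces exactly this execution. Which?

Answer: K = 1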